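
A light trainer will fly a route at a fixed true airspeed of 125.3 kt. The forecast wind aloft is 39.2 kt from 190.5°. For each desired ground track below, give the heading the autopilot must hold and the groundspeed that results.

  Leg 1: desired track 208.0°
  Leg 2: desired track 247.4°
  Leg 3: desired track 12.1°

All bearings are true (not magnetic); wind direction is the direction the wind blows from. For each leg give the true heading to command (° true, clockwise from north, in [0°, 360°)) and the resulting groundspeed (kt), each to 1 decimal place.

Leg 1: desired track 208.0°; wind correction -5.4° → command heading 202.6°, groundspeed 87.4 kt
Leg 2: desired track 247.4°; wind correction -15.2° → command heading 232.2°, groundspeed 99.5 kt
Leg 3: desired track 12.1°; wind correction +0.5° → command heading 12.6°, groundspeed 164.5 kt

Leg 1: heading=202.6°, groundspeed=87.4 kt
Leg 2: heading=232.2°, groundspeed=99.5 kt
Leg 3: heading=12.6°, groundspeed=164.5 kt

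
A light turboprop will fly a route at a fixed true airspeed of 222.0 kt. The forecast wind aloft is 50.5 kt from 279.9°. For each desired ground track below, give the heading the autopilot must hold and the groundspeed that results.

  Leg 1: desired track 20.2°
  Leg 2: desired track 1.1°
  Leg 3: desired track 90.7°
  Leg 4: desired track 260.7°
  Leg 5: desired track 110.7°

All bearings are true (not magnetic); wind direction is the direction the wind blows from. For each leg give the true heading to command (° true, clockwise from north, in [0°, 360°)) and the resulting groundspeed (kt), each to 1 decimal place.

Leg 1: heading=7.3°, groundspeed=225.4 kt
Leg 2: heading=348.1°, groundspeed=208.6 kt
Leg 3: heading=88.6°, groundspeed=271.7 kt
Leg 4: heading=265.0°, groundspeed=173.7 kt
Leg 5: heading=113.1°, groundspeed=271.4 kt

Leg 1: desired track 20.2°; wind correction -12.9° → command heading 7.3°, groundspeed 225.4 kt
Leg 2: desired track 1.1°; wind correction -13.0° → command heading 348.1°, groundspeed 208.6 kt
Leg 3: desired track 90.7°; wind correction -2.1° → command heading 88.6°, groundspeed 271.7 kt
Leg 4: desired track 260.7°; wind correction +4.3° → command heading 265.0°, groundspeed 173.7 kt
Leg 5: desired track 110.7°; wind correction +2.4° → command heading 113.1°, groundspeed 271.4 kt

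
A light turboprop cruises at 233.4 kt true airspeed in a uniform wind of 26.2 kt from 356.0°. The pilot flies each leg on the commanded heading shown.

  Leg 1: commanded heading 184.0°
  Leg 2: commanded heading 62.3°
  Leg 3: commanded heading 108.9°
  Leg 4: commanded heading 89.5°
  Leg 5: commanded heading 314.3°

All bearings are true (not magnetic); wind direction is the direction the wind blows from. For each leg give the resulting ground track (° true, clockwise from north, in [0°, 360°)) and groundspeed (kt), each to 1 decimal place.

Leg 1: track=183.2°, groundspeed=259.4 kt
Leg 2: track=68.4°, groundspeed=224.2 kt
Leg 3: track=114.6°, groundspeed=244.8 kt
Leg 4: track=95.8°, groundspeed=236.5 kt
Leg 5: track=309.6°, groundspeed=214.5 kt

Leg 1: heading 184.0°; drift -0.8° → track 183.2°, groundspeed 259.4 kt
Leg 2: heading 62.3°; drift +6.1° → track 68.4°, groundspeed 224.2 kt
Leg 3: heading 108.9°; drift +5.7° → track 114.6°, groundspeed 244.8 kt
Leg 4: heading 89.5°; drift +6.3° → track 95.8°, groundspeed 236.5 kt
Leg 5: heading 314.3°; drift -4.7° → track 309.6°, groundspeed 214.5 kt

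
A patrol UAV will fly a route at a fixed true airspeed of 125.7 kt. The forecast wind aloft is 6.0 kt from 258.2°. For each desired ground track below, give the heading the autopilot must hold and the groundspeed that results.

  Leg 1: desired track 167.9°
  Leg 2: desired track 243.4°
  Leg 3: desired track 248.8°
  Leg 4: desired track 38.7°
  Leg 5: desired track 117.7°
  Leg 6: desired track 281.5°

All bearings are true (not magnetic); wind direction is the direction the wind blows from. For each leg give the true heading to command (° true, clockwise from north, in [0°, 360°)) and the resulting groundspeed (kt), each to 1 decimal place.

Leg 1: heading=170.6°, groundspeed=125.6 kt
Leg 2: heading=244.1°, groundspeed=119.9 kt
Leg 3: heading=249.2°, groundspeed=119.8 kt
Leg 4: heading=37.0°, groundspeed=130.3 kt
Leg 5: heading=119.4°, groundspeed=130.3 kt
Leg 6: heading=280.4°, groundspeed=120.2 kt

Leg 1: desired track 167.9°; wind correction +2.7° → command heading 170.6°, groundspeed 125.6 kt
Leg 2: desired track 243.4°; wind correction +0.7° → command heading 244.1°, groundspeed 119.9 kt
Leg 3: desired track 248.8°; wind correction +0.4° → command heading 249.2°, groundspeed 119.8 kt
Leg 4: desired track 38.7°; wind correction -1.7° → command heading 37.0°, groundspeed 130.3 kt
Leg 5: desired track 117.7°; wind correction +1.7° → command heading 119.4°, groundspeed 130.3 kt
Leg 6: desired track 281.5°; wind correction -1.1° → command heading 280.4°, groundspeed 120.2 kt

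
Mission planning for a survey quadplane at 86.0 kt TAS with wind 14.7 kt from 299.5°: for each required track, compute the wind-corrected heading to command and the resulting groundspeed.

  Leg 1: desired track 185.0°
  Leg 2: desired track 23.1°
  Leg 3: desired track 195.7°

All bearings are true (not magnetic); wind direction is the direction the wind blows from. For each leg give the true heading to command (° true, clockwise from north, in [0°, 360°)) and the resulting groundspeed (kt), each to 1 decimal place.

Leg 1: heading=193.9°, groundspeed=91.0 kt
Leg 2: heading=13.3°, groundspeed=83.1 kt
Leg 3: heading=205.3°, groundspeed=88.3 kt

Leg 1: desired track 185.0°; wind correction +8.9° → command heading 193.9°, groundspeed 91.0 kt
Leg 2: desired track 23.1°; wind correction -9.8° → command heading 13.3°, groundspeed 83.1 kt
Leg 3: desired track 195.7°; wind correction +9.6° → command heading 205.3°, groundspeed 88.3 kt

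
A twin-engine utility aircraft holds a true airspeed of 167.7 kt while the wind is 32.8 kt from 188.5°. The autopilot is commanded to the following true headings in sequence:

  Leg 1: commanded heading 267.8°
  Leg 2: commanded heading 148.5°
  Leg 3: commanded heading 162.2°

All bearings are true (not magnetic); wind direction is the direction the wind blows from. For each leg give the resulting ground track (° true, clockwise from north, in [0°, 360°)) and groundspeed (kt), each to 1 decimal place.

Leg 1: heading 267.8°; drift +11.3° → track 279.1°, groundspeed 164.8 kt
Leg 2: heading 148.5°; drift -8.4° → track 140.1°, groundspeed 144.1 kt
Leg 3: heading 162.2°; drift -6.0° → track 156.2°, groundspeed 139.1 kt

Leg 1: track=279.1°, groundspeed=164.8 kt
Leg 2: track=140.1°, groundspeed=144.1 kt
Leg 3: track=156.2°, groundspeed=139.1 kt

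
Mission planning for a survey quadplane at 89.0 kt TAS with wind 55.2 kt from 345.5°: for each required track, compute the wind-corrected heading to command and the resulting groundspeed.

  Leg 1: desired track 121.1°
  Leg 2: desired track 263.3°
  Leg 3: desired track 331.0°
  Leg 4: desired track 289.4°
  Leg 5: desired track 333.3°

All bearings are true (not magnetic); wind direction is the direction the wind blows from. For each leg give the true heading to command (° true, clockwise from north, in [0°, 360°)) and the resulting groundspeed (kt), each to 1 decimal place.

Leg 1: desired track 121.1°; wind correction -25.7° → command heading 95.4°, groundspeed 119.6 kt
Leg 2: desired track 263.3°; wind correction +37.9° → command heading 301.2°, groundspeed 62.7 kt
Leg 3: desired track 331.0°; wind correction +8.9° → command heading 339.9°, groundspeed 34.5 kt
Leg 4: desired track 289.4°; wind correction +31.0° → command heading 320.4°, groundspeed 45.5 kt
Leg 5: desired track 333.3°; wind correction +7.5° → command heading 340.8°, groundspeed 34.3 kt

Leg 1: heading=95.4°, groundspeed=119.6 kt
Leg 2: heading=301.2°, groundspeed=62.7 kt
Leg 3: heading=339.9°, groundspeed=34.5 kt
Leg 4: heading=320.4°, groundspeed=45.5 kt
Leg 5: heading=340.8°, groundspeed=34.3 kt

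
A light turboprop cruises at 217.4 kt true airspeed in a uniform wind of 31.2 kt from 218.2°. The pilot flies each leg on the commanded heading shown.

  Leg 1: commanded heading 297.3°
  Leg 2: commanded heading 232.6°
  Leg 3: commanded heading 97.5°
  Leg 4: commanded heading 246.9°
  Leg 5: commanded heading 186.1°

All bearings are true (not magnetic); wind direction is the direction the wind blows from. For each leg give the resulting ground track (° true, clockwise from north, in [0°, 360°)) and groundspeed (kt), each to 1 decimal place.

Leg 1: heading 297.3°; drift +8.2° → track 305.5°, groundspeed 213.7 kt
Leg 2: heading 232.6°; drift +2.4° → track 235.0°, groundspeed 187.3 kt
Leg 3: heading 97.5°; drift -6.6° → track 90.9°, groundspeed 234.9 kt
Leg 4: heading 246.9°; drift +4.5° → track 251.4°, groundspeed 190.6 kt
Leg 5: heading 186.1°; drift -5.0° → track 181.1°, groundspeed 191.7 kt

Leg 1: track=305.5°, groundspeed=213.7 kt
Leg 2: track=235.0°, groundspeed=187.3 kt
Leg 3: track=90.9°, groundspeed=234.9 kt
Leg 4: track=251.4°, groundspeed=190.6 kt
Leg 5: track=181.1°, groundspeed=191.7 kt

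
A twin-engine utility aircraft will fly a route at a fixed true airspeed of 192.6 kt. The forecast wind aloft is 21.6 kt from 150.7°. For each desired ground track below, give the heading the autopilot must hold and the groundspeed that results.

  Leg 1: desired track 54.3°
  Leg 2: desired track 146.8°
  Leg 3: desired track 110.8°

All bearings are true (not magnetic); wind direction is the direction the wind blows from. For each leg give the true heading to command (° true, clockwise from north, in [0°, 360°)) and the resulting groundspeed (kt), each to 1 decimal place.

Leg 1: heading=60.7°, groundspeed=193.8 kt
Leg 2: heading=147.2°, groundspeed=171.0 kt
Leg 3: heading=114.9°, groundspeed=175.5 kt

Leg 1: desired track 54.3°; wind correction +6.4° → command heading 60.7°, groundspeed 193.8 kt
Leg 2: desired track 146.8°; wind correction +0.4° → command heading 147.2°, groundspeed 171.0 kt
Leg 3: desired track 110.8°; wind correction +4.1° → command heading 114.9°, groundspeed 175.5 kt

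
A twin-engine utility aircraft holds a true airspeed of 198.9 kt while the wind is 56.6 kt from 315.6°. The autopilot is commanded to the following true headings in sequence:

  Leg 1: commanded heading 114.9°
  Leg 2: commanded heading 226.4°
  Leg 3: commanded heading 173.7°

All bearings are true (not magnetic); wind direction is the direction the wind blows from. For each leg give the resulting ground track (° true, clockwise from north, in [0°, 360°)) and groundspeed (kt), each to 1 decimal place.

Leg 1: heading 114.9°; drift +4.5° → track 119.4°, groundspeed 252.6 kt
Leg 2: heading 226.4°; drift -15.9° → track 210.5°, groundspeed 206.0 kt
Leg 3: heading 173.7°; drift -8.2° → track 165.5°, groundspeed 245.9 kt

Leg 1: track=119.4°, groundspeed=252.6 kt
Leg 2: track=210.5°, groundspeed=206.0 kt
Leg 3: track=165.5°, groundspeed=245.9 kt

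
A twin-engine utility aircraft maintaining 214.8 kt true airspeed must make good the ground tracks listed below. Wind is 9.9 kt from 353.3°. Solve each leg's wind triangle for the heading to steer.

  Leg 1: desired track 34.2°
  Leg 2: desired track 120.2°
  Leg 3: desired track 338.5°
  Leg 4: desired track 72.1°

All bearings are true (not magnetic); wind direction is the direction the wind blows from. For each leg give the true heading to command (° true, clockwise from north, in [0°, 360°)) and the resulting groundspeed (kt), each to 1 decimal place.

Leg 1: desired track 34.2°; wind correction -1.7° → command heading 32.5°, groundspeed 207.2 kt
Leg 2: desired track 120.2°; wind correction -2.1° → command heading 118.1°, groundspeed 220.6 kt
Leg 3: desired track 338.5°; wind correction +0.7° → command heading 339.2°, groundspeed 205.2 kt
Leg 4: desired track 72.1°; wind correction -2.6° → command heading 69.5°, groundspeed 212.7 kt

Leg 1: heading=32.5°, groundspeed=207.2 kt
Leg 2: heading=118.1°, groundspeed=220.6 kt
Leg 3: heading=339.2°, groundspeed=205.2 kt
Leg 4: heading=69.5°, groundspeed=212.7 kt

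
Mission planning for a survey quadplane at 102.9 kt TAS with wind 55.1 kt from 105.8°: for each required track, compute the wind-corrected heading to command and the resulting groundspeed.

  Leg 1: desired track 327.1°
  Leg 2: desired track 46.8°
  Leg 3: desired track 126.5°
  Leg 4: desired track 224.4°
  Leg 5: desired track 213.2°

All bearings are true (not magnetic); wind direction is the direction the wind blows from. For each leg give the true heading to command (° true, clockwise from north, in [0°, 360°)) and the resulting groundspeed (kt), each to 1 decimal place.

Leg 1: heading=347.8°, groundspeed=137.7 kt
Leg 2: heading=74.1°, groundspeed=63.0 kt
Leg 3: heading=115.6°, groundspeed=49.5 kt
Leg 4: heading=196.4°, groundspeed=117.2 kt
Leg 5: heading=182.5°, groundspeed=104.9 kt

Leg 1: desired track 327.1°; wind correction +20.7° → command heading 347.8°, groundspeed 137.7 kt
Leg 2: desired track 46.8°; wind correction +27.3° → command heading 74.1°, groundspeed 63.0 kt
Leg 3: desired track 126.5°; wind correction -10.9° → command heading 115.6°, groundspeed 49.5 kt
Leg 4: desired track 224.4°; wind correction -28.0° → command heading 196.4°, groundspeed 117.2 kt
Leg 5: desired track 213.2°; wind correction -30.7° → command heading 182.5°, groundspeed 104.9 kt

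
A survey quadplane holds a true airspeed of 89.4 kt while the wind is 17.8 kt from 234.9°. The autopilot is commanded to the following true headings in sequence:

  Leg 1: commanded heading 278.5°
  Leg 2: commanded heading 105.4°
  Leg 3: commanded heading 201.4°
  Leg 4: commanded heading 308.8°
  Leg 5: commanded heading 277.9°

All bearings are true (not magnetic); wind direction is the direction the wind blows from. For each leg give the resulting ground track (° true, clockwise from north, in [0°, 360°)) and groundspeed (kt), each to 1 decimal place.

Leg 1: track=287.6°, groundspeed=77.5 kt
Leg 2: track=97.6°, groundspeed=101.7 kt
Leg 3: track=193.9°, groundspeed=75.2 kt
Leg 4: track=320.2°, groundspeed=86.2 kt
Leg 5: track=286.9°, groundspeed=77.3 kt

Leg 1: heading 278.5°; drift +9.1° → track 287.6°, groundspeed 77.5 kt
Leg 2: heading 105.4°; drift -7.8° → track 97.6°, groundspeed 101.7 kt
Leg 3: heading 201.4°; drift -7.5° → track 193.9°, groundspeed 75.2 kt
Leg 4: heading 308.8°; drift +11.4° → track 320.2°, groundspeed 86.2 kt
Leg 5: heading 277.9°; drift +9.0° → track 286.9°, groundspeed 77.3 kt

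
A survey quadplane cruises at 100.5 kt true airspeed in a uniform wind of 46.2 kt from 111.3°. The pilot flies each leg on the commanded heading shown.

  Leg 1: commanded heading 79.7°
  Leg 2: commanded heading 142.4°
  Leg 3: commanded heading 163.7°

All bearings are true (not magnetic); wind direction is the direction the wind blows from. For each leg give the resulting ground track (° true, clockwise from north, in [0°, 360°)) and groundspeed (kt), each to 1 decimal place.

Leg 1: track=58.1°, groundspeed=65.8 kt
Leg 2: track=163.8°, groundspeed=65.4 kt
Leg 3: track=190.5°, groundspeed=81.0 kt

Leg 1: heading 79.7°; drift -21.6° → track 58.1°, groundspeed 65.8 kt
Leg 2: heading 142.4°; drift +21.4° → track 163.8°, groundspeed 65.4 kt
Leg 3: heading 163.7°; drift +26.8° → track 190.5°, groundspeed 81.0 kt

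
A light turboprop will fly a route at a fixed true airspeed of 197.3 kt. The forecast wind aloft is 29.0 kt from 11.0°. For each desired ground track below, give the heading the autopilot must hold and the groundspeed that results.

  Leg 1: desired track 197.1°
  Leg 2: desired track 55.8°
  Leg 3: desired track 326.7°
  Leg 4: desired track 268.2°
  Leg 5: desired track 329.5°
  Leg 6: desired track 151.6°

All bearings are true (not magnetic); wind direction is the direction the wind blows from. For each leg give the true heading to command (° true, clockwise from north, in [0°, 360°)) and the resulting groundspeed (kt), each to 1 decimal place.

Leg 1: heading=198.0°, groundspeed=226.1 kt
Leg 2: heading=49.9°, groundspeed=175.7 kt
Leg 3: heading=332.6°, groundspeed=175.5 kt
Leg 4: heading=276.4°, groundspeed=201.7 kt
Leg 5: heading=335.1°, groundspeed=174.6 kt
Leg 6: heading=146.2°, groundspeed=218.8 kt

Leg 1: desired track 197.1°; wind correction +0.9° → command heading 198.0°, groundspeed 226.1 kt
Leg 2: desired track 55.8°; wind correction -5.9° → command heading 49.9°, groundspeed 175.7 kt
Leg 3: desired track 326.7°; wind correction +5.9° → command heading 332.6°, groundspeed 175.5 kt
Leg 4: desired track 268.2°; wind correction +8.2° → command heading 276.4°, groundspeed 201.7 kt
Leg 5: desired track 329.5°; wind correction +5.6° → command heading 335.1°, groundspeed 174.6 kt
Leg 6: desired track 151.6°; wind correction -5.4° → command heading 146.2°, groundspeed 218.8 kt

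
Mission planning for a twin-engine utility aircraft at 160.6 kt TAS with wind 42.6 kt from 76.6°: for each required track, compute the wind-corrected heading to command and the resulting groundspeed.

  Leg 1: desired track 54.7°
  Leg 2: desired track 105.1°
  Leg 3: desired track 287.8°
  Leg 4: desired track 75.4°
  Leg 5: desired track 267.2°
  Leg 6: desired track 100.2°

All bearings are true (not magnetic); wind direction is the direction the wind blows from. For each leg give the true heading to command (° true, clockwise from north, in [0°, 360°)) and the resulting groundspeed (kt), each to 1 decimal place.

Leg 1: desired track 54.7°; wind correction +5.7° → command heading 60.4°, groundspeed 120.3 kt
Leg 2: desired track 105.1°; wind correction -7.3° → command heading 97.8°, groundspeed 121.9 kt
Leg 3: desired track 287.8°; wind correction +7.9° → command heading 295.7°, groundspeed 195.5 kt
Leg 4: desired track 75.4°; wind correction +0.3° → command heading 75.7°, groundspeed 118.0 kt
Leg 5: desired track 267.2°; wind correction +2.8° → command heading 270.0°, groundspeed 202.3 kt
Leg 6: desired track 100.2°; wind correction -6.1° → command heading 94.1°, groundspeed 120.7 kt

Leg 1: heading=60.4°, groundspeed=120.3 kt
Leg 2: heading=97.8°, groundspeed=121.9 kt
Leg 3: heading=295.7°, groundspeed=195.5 kt
Leg 4: heading=75.7°, groundspeed=118.0 kt
Leg 5: heading=270.0°, groundspeed=202.3 kt
Leg 6: heading=94.1°, groundspeed=120.7 kt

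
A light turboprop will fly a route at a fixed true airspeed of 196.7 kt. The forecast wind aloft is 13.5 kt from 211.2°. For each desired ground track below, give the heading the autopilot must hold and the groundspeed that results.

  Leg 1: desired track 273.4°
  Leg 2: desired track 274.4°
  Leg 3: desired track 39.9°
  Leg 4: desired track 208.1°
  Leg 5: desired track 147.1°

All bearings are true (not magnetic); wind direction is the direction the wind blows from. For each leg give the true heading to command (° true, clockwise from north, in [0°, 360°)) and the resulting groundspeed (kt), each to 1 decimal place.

Leg 1: heading=269.9°, groundspeed=190.0 kt
Leg 2: heading=270.9°, groundspeed=190.2 kt
Leg 3: heading=40.5°, groundspeed=210.0 kt
Leg 4: heading=208.3°, groundspeed=183.2 kt
Leg 5: heading=150.6°, groundspeed=190.4 kt

Leg 1: desired track 273.4°; wind correction -3.5° → command heading 269.9°, groundspeed 190.0 kt
Leg 2: desired track 274.4°; wind correction -3.5° → command heading 270.9°, groundspeed 190.2 kt
Leg 3: desired track 39.9°; wind correction +0.6° → command heading 40.5°, groundspeed 210.0 kt
Leg 4: desired track 208.1°; wind correction +0.2° → command heading 208.3°, groundspeed 183.2 kt
Leg 5: desired track 147.1°; wind correction +3.5° → command heading 150.6°, groundspeed 190.4 kt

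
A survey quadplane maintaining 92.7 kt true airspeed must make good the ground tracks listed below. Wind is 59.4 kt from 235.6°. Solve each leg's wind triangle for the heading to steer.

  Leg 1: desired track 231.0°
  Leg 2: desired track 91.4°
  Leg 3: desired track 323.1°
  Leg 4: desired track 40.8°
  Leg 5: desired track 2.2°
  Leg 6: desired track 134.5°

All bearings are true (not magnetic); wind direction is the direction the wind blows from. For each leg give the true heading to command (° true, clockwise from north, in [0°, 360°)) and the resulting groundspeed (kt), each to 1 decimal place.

Leg 1: heading=233.9°, groundspeed=33.4 kt
Leg 2: heading=113.4°, groundspeed=134.1 kt
Leg 3: heading=283.3°, groundspeed=68.6 kt
Leg 4: heading=31.4°, groundspeed=148.9 kt
Leg 5: heading=331.2°, groundspeed=114.9 kt
Leg 6: heading=173.5°, groundspeed=83.5 kt

Leg 1: desired track 231.0°; wind correction +2.9° → command heading 233.9°, groundspeed 33.4 kt
Leg 2: desired track 91.4°; wind correction +22.0° → command heading 113.4°, groundspeed 134.1 kt
Leg 3: desired track 323.1°; wind correction -39.8° → command heading 283.3°, groundspeed 68.6 kt
Leg 4: desired track 40.8°; wind correction -9.4° → command heading 31.4°, groundspeed 148.9 kt
Leg 5: desired track 2.2°; wind correction -31.0° → command heading 331.2°, groundspeed 114.9 kt
Leg 6: desired track 134.5°; wind correction +39.0° → command heading 173.5°, groundspeed 83.5 kt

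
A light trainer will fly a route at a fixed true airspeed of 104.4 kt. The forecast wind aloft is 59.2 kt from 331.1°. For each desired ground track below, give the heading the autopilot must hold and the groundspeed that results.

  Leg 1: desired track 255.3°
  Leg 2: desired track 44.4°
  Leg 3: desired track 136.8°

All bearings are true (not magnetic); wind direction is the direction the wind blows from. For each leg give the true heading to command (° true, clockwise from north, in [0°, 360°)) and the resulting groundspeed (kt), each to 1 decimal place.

Leg 1: heading=288.6°, groundspeed=72.7 kt
Leg 2: heading=11.5°, groundspeed=70.6 kt
Leg 3: heading=128.7°, groundspeed=160.7 kt

Leg 1: desired track 255.3°; wind correction +33.3° → command heading 288.6°, groundspeed 72.7 kt
Leg 2: desired track 44.4°; wind correction -32.9° → command heading 11.5°, groundspeed 70.6 kt
Leg 3: desired track 136.8°; wind correction -8.1° → command heading 128.7°, groundspeed 160.7 kt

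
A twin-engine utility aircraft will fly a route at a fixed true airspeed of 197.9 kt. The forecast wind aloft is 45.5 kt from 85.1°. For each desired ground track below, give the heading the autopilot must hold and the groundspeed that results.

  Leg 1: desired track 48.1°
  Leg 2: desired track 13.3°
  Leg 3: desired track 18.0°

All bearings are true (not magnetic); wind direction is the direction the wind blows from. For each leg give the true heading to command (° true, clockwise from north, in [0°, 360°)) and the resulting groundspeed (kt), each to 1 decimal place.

Leg 1: heading=56.1°, groundspeed=159.7 kt
Leg 2: heading=25.9°, groundspeed=178.9 kt
Leg 3: heading=30.2°, groundspeed=175.7 kt

Leg 1: desired track 48.1°; wind correction +8.0° → command heading 56.1°, groundspeed 159.7 kt
Leg 2: desired track 13.3°; wind correction +12.6° → command heading 25.9°, groundspeed 178.9 kt
Leg 3: desired track 18.0°; wind correction +12.2° → command heading 30.2°, groundspeed 175.7 kt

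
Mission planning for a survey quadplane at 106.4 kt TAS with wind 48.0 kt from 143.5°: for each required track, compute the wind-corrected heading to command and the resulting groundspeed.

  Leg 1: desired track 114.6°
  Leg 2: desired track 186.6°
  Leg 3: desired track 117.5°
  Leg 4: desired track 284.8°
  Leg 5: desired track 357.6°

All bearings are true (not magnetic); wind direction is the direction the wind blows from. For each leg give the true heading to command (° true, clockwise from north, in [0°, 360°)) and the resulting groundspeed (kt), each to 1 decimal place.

Leg 1: heading=127.2°, groundspeed=61.8 kt
Leg 2: heading=168.6°, groundspeed=66.2 kt
Leg 3: heading=128.9°, groundspeed=61.2 kt
Leg 4: heading=268.4°, groundspeed=139.5 kt
Leg 5: heading=12.3°, groundspeed=142.7 kt

Leg 1: desired track 114.6°; wind correction +12.6° → command heading 127.2°, groundspeed 61.8 kt
Leg 2: desired track 186.6°; wind correction -18.0° → command heading 168.6°, groundspeed 66.2 kt
Leg 3: desired track 117.5°; wind correction +11.4° → command heading 128.9°, groundspeed 61.2 kt
Leg 4: desired track 284.8°; wind correction -16.4° → command heading 268.4°, groundspeed 139.5 kt
Leg 5: desired track 357.6°; wind correction +14.7° → command heading 12.3°, groundspeed 142.7 kt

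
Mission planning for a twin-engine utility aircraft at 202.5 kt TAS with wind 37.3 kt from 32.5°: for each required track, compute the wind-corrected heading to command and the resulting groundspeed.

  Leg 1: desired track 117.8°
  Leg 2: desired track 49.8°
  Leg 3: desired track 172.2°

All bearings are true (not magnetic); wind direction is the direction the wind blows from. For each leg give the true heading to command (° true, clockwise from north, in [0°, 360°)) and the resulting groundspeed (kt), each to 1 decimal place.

Leg 1: heading=107.2°, groundspeed=196.0 kt
Leg 2: heading=46.7°, groundspeed=166.6 kt
Leg 3: heading=165.4°, groundspeed=229.5 kt

Leg 1: desired track 117.8°; wind correction -10.6° → command heading 107.2°, groundspeed 196.0 kt
Leg 2: desired track 49.8°; wind correction -3.1° → command heading 46.7°, groundspeed 166.6 kt
Leg 3: desired track 172.2°; wind correction -6.8° → command heading 165.4°, groundspeed 229.5 kt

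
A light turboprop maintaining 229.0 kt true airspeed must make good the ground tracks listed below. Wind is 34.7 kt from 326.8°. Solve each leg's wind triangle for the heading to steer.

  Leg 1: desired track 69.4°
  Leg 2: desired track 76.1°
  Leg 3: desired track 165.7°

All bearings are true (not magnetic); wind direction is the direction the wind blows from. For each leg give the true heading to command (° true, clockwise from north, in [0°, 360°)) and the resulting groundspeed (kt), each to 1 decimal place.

Leg 1: heading=60.9°, groundspeed=234.1 kt
Leg 2: heading=67.9°, groundspeed=238.1 kt
Leg 3: heading=168.5°, groundspeed=261.6 kt

Leg 1: desired track 69.4°; wind correction -8.5° → command heading 60.9°, groundspeed 234.1 kt
Leg 2: desired track 76.1°; wind correction -8.2° → command heading 67.9°, groundspeed 238.1 kt
Leg 3: desired track 165.7°; wind correction +2.8° → command heading 168.5°, groundspeed 261.6 kt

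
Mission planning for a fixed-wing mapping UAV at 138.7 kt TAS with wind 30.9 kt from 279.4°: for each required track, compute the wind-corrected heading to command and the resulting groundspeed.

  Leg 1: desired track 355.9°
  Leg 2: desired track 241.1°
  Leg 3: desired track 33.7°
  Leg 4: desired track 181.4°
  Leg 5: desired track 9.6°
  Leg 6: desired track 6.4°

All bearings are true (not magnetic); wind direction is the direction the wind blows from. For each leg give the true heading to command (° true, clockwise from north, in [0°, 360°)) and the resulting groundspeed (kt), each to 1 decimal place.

Leg 1: heading=343.4°, groundspeed=128.2 kt
Leg 2: heading=249.0°, groundspeed=113.1 kt
Leg 3: heading=22.0°, groundspeed=148.5 kt
Leg 4: heading=194.1°, groundspeed=139.6 kt
Leg 5: heading=356.7°, groundspeed=135.3 kt
Leg 6: heading=353.5°, groundspeed=133.6 kt

Leg 1: desired track 355.9°; wind correction -12.5° → command heading 343.4°, groundspeed 128.2 kt
Leg 2: desired track 241.1°; wind correction +7.9° → command heading 249.0°, groundspeed 113.1 kt
Leg 3: desired track 33.7°; wind correction -11.7° → command heading 22.0°, groundspeed 148.5 kt
Leg 4: desired track 181.4°; wind correction +12.7° → command heading 194.1°, groundspeed 139.6 kt
Leg 5: desired track 9.6°; wind correction -12.9° → command heading 356.7°, groundspeed 135.3 kt
Leg 6: desired track 6.4°; wind correction -12.9° → command heading 353.5°, groundspeed 133.6 kt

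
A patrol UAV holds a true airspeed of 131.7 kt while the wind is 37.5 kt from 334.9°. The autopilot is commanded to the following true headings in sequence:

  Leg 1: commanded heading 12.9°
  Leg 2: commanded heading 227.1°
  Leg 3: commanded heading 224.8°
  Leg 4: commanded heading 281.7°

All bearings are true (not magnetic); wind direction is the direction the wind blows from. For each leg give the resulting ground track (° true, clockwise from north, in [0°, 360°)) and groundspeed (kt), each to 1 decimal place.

Leg 1: track=25.6°, groundspeed=104.7 kt
Leg 2: track=213.1°, groundspeed=147.5 kt
Leg 3: track=211.1°, groundspeed=148.8 kt
Leg 4: track=266.3°, groundspeed=113.3 kt

Leg 1: heading 12.9°; drift +12.7° → track 25.6°, groundspeed 104.7 kt
Leg 2: heading 227.1°; drift -14.0° → track 213.1°, groundspeed 147.5 kt
Leg 3: heading 224.8°; drift -13.7° → track 211.1°, groundspeed 148.8 kt
Leg 4: heading 281.7°; drift -15.4° → track 266.3°, groundspeed 113.3 kt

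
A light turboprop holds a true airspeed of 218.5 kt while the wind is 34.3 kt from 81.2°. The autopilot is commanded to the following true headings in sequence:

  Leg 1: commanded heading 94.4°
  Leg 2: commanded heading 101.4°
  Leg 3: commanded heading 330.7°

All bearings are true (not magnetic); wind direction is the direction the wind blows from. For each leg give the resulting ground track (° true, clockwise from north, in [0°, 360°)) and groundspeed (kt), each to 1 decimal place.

Leg 1: heading 94.4°; drift +2.4° → track 96.8°, groundspeed 185.3 kt
Leg 2: heading 101.4°; drift +3.6° → track 105.0°, groundspeed 186.7 kt
Leg 3: heading 330.7°; drift -7.9° → track 322.8°, groundspeed 232.7 kt

Leg 1: track=96.8°, groundspeed=185.3 kt
Leg 2: track=105.0°, groundspeed=186.7 kt
Leg 3: track=322.8°, groundspeed=232.7 kt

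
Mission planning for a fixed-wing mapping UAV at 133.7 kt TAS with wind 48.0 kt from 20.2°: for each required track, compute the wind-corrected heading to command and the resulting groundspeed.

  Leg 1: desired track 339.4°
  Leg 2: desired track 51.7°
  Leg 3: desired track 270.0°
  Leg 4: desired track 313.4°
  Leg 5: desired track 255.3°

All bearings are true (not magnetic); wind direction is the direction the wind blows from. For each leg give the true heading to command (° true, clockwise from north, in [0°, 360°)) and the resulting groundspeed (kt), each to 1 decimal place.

Leg 1: desired track 339.4°; wind correction +13.6° → command heading 353.0°, groundspeed 93.6 kt
Leg 2: desired track 51.7°; wind correction -10.8° → command heading 40.9°, groundspeed 90.4 kt
Leg 3: desired track 270.0°; wind correction +19.7° → command heading 289.7°, groundspeed 142.5 kt
Leg 4: desired track 313.4°; wind correction +19.3° → command heading 332.7°, groundspeed 107.3 kt
Leg 5: desired track 255.3°; wind correction +17.1° → command heading 272.4°, groundspeed 155.2 kt

Leg 1: heading=353.0°, groundspeed=93.6 kt
Leg 2: heading=40.9°, groundspeed=90.4 kt
Leg 3: heading=289.7°, groundspeed=142.5 kt
Leg 4: heading=332.7°, groundspeed=107.3 kt
Leg 5: heading=272.4°, groundspeed=155.2 kt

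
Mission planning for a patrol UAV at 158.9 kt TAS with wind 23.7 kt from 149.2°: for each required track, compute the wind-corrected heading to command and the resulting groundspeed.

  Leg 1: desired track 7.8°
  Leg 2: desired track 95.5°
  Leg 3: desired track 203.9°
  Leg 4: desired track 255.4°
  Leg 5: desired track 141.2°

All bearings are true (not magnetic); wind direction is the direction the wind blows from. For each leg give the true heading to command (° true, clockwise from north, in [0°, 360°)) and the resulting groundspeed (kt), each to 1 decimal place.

Leg 1: desired track 7.8°; wind correction +5.3° → command heading 13.1°, groundspeed 176.7 kt
Leg 2: desired track 95.5°; wind correction +6.9° → command heading 102.4°, groundspeed 143.7 kt
Leg 3: desired track 203.9°; wind correction -7.0° → command heading 196.9°, groundspeed 144.0 kt
Leg 4: desired track 255.4°; wind correction -8.2° → command heading 247.2°, groundspeed 163.9 kt
Leg 5: desired track 141.2°; wind correction +1.2° → command heading 142.4°, groundspeed 135.4 kt

Leg 1: heading=13.1°, groundspeed=176.7 kt
Leg 2: heading=102.4°, groundspeed=143.7 kt
Leg 3: heading=196.9°, groundspeed=144.0 kt
Leg 4: heading=247.2°, groundspeed=163.9 kt
Leg 5: heading=142.4°, groundspeed=135.4 kt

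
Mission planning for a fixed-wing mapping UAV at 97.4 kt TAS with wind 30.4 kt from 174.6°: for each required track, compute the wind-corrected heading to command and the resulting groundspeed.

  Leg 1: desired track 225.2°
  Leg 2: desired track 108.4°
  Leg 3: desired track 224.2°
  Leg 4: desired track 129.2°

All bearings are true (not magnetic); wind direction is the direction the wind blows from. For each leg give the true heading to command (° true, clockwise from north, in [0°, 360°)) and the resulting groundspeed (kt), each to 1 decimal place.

Leg 1: heading=211.2°, groundspeed=75.2 kt
Leg 2: heading=125.0°, groundspeed=81.1 kt
Leg 3: heading=210.4°, groundspeed=74.9 kt
Leg 4: heading=142.0°, groundspeed=73.6 kt

Leg 1: desired track 225.2°; wind correction -14.0° → command heading 211.2°, groundspeed 75.2 kt
Leg 2: desired track 108.4°; wind correction +16.6° → command heading 125.0°, groundspeed 81.1 kt
Leg 3: desired track 224.2°; wind correction -13.8° → command heading 210.4°, groundspeed 74.9 kt
Leg 4: desired track 129.2°; wind correction +12.8° → command heading 142.0°, groundspeed 73.6 kt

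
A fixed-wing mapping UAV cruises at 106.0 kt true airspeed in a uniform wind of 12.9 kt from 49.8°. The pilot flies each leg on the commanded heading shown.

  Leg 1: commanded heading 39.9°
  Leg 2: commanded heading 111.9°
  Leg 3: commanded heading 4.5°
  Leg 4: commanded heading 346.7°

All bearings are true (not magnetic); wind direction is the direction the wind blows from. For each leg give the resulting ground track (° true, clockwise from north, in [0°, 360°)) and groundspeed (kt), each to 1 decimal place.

Leg 1: heading 39.9°; drift -1.4° → track 38.5°, groundspeed 93.3 kt
Leg 2: heading 111.9°; drift +6.5° → track 118.4°, groundspeed 100.6 kt
Leg 3: heading 4.5°; drift -5.4° → track 359.1°, groundspeed 97.4 kt
Leg 4: heading 346.7°; drift -6.6° → track 340.1°, groundspeed 100.8 kt

Leg 1: track=38.5°, groundspeed=93.3 kt
Leg 2: track=118.4°, groundspeed=100.6 kt
Leg 3: track=359.1°, groundspeed=97.4 kt
Leg 4: track=340.1°, groundspeed=100.8 kt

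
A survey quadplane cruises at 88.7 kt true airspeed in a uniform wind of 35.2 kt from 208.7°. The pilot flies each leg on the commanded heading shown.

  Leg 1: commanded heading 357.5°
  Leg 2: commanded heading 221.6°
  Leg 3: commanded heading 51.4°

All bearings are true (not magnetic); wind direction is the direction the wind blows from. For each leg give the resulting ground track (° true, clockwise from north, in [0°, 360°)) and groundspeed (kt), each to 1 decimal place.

Leg 1: track=6.2°, groundspeed=120.2 kt
Leg 2: track=229.8°, groundspeed=55.0 kt
Leg 3: track=45.0°, groundspeed=121.9 kt

Leg 1: heading 357.5°; drift +8.7° → track 6.2°, groundspeed 120.2 kt
Leg 2: heading 221.6°; drift +8.2° → track 229.8°, groundspeed 55.0 kt
Leg 3: heading 51.4°; drift -6.4° → track 45.0°, groundspeed 121.9 kt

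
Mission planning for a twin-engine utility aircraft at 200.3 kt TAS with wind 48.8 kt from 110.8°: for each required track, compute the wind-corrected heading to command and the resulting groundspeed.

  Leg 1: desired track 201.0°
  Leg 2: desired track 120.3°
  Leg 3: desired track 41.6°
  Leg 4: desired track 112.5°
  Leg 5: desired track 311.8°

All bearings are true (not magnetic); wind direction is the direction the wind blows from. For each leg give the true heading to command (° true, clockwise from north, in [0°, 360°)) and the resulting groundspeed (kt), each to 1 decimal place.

Leg 1: heading=186.9°, groundspeed=194.4 kt
Leg 2: heading=118.0°, groundspeed=152.0 kt
Leg 3: heading=54.8°, groundspeed=177.7 kt
Leg 4: heading=112.1°, groundspeed=151.5 kt
Leg 5: heading=316.8°, groundspeed=245.1 kt

Leg 1: desired track 201.0°; wind correction -14.1° → command heading 186.9°, groundspeed 194.4 kt
Leg 2: desired track 120.3°; wind correction -2.3° → command heading 118.0°, groundspeed 152.0 kt
Leg 3: desired track 41.6°; wind correction +13.2° → command heading 54.8°, groundspeed 177.7 kt
Leg 4: desired track 112.5°; wind correction -0.4° → command heading 112.1°, groundspeed 151.5 kt
Leg 5: desired track 311.8°; wind correction +5.0° → command heading 316.8°, groundspeed 245.1 kt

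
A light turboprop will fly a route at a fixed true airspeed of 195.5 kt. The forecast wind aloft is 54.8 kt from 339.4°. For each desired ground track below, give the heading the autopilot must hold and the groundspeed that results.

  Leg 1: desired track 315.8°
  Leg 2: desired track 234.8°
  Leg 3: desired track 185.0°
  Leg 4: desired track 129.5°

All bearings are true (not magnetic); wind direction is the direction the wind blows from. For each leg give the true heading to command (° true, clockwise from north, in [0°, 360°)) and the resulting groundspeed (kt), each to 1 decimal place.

Leg 1: heading=322.2°, groundspeed=144.0 kt
Leg 2: heading=250.5°, groundspeed=202.0 kt
Leg 3: heading=192.0°, groundspeed=243.5 kt
Leg 4: heading=121.5°, groundspeed=241.1 kt

Leg 1: desired track 315.8°; wind correction +6.4° → command heading 322.2°, groundspeed 144.0 kt
Leg 2: desired track 234.8°; wind correction +15.7° → command heading 250.5°, groundspeed 202.0 kt
Leg 3: desired track 185.0°; wind correction +7.0° → command heading 192.0°, groundspeed 243.5 kt
Leg 4: desired track 129.5°; wind correction -8.0° → command heading 121.5°, groundspeed 241.1 kt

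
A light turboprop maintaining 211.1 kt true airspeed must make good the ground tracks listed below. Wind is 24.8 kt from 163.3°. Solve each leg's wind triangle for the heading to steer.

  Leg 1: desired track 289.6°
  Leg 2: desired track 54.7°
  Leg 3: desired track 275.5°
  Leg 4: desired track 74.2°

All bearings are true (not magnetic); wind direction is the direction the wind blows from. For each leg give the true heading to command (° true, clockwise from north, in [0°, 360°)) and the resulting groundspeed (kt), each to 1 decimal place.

Leg 1: heading=284.2°, groundspeed=224.8 kt
Leg 2: heading=61.1°, groundspeed=217.7 kt
Leg 3: heading=269.3°, groundspeed=219.2 kt
Leg 4: heading=80.9°, groundspeed=209.2 kt

Leg 1: desired track 289.6°; wind correction -5.4° → command heading 284.2°, groundspeed 224.8 kt
Leg 2: desired track 54.7°; wind correction +6.4° → command heading 61.1°, groundspeed 217.7 kt
Leg 3: desired track 275.5°; wind correction -6.2° → command heading 269.3°, groundspeed 219.2 kt
Leg 4: desired track 74.2°; wind correction +6.7° → command heading 80.9°, groundspeed 209.2 kt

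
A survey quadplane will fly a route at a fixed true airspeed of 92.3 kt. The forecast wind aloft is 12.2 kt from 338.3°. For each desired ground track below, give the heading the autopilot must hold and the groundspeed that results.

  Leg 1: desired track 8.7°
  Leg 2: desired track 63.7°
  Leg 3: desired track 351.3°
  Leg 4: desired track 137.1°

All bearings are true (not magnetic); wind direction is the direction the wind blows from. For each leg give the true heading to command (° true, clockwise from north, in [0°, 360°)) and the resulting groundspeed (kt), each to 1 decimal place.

Leg 1: desired track 8.7°; wind correction -3.8° → command heading 4.9°, groundspeed 81.6 kt
Leg 2: desired track 63.7°; wind correction -7.6° → command heading 56.1°, groundspeed 90.5 kt
Leg 3: desired track 351.3°; wind correction -1.7° → command heading 349.6°, groundspeed 80.4 kt
Leg 4: desired track 137.1°; wind correction -2.7° → command heading 134.4°, groundspeed 103.6 kt

Leg 1: heading=4.9°, groundspeed=81.6 kt
Leg 2: heading=56.1°, groundspeed=90.5 kt
Leg 3: heading=349.6°, groundspeed=80.4 kt
Leg 4: heading=134.4°, groundspeed=103.6 kt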